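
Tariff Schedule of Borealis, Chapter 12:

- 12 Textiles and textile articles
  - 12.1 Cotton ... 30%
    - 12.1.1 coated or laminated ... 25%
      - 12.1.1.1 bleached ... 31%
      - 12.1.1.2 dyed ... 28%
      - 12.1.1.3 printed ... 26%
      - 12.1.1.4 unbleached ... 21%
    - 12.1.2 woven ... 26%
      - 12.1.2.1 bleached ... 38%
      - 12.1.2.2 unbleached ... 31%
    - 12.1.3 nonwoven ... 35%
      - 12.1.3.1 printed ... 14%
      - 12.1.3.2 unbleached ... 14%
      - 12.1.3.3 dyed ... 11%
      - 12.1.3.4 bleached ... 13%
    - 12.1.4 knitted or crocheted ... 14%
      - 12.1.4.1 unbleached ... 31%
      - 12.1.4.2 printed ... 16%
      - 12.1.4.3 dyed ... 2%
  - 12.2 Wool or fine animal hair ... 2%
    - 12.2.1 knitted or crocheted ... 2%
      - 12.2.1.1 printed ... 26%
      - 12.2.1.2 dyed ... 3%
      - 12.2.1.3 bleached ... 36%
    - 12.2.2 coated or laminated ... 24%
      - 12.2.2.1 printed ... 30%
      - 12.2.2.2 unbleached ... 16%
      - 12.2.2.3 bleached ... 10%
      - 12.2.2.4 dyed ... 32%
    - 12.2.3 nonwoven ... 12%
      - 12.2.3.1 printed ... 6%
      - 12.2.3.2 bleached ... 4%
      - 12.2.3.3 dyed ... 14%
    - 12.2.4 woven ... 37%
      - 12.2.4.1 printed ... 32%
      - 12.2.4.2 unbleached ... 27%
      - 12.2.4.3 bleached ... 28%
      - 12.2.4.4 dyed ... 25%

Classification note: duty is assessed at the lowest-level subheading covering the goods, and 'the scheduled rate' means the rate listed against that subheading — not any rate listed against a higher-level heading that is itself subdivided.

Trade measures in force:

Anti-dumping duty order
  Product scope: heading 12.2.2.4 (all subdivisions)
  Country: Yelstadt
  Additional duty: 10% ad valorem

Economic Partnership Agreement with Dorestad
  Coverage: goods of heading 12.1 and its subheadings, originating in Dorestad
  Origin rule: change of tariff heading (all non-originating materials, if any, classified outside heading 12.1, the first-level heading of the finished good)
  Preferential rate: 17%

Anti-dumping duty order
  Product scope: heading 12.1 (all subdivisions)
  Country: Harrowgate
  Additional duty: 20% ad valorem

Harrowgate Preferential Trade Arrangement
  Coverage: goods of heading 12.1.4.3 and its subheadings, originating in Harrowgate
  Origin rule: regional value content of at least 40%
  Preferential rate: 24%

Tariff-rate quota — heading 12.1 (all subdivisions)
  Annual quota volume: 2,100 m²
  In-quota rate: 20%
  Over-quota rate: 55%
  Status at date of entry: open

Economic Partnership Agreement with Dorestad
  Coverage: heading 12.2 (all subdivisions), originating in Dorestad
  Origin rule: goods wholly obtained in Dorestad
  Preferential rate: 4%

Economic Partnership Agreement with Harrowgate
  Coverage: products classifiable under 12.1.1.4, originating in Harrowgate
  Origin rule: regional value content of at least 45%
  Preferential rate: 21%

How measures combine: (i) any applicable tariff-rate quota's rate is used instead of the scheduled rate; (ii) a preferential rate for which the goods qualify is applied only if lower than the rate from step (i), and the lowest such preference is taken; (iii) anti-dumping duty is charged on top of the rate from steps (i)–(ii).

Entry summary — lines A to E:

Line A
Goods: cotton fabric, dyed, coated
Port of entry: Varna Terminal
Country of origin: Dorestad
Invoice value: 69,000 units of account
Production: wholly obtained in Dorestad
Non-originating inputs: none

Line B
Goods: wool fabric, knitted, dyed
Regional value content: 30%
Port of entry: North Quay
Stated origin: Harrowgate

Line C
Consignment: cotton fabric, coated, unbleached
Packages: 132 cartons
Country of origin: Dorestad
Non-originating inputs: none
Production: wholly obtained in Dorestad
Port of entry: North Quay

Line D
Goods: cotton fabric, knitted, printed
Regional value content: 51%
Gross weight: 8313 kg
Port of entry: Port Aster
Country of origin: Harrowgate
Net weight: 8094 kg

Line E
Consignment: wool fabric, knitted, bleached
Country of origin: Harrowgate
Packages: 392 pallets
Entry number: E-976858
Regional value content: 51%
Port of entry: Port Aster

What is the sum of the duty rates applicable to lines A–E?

Line A: cotton → 12.1; coated → 12.1.1; dyed → 12.1.1.2. Scheduled 28%. quota on 12.1 open → in-quota 20%; Dorestad agreement on 12.1: CTH met → 17% available; Dorestad agreement on 12.2: 12.1.1.2 not covered; preferential 17%. → 17%.
Line B: wool → 12.2; knitted → 12.2.1; dyed → 12.2.1.2. Scheduled 3%. Harrowgate agreement on 12.1.4.3: 12.2.1.2 not covered; Harrowgate agreement on 12.1.1.4: 12.2.1.2 not covered. → 3%.
Line C: cotton → 12.1; coated → 12.1.1; unbleached → 12.1.1.4. Scheduled 21%. quota on 12.1 open → in-quota 20%; Dorestad agreement on 12.1: CTH met → 17% available; Dorestad agreement on 12.2: 12.1.1.4 not covered; preferential 17%. → 17%.
Line D: cotton → 12.1; knitted → 12.1.4; printed → 12.1.4.2. Scheduled 16%. quota on 12.1 open → in-quota 20%; Harrowgate agreement on 12.1.4.3: 12.1.4.2 not covered; Harrowgate agreement on 12.1.1.4: 12.1.4.2 not covered; anti-dumping (Harrowgate, 12.1): +20%; total 20% + 20% = 40%. → 40%.
Line E: wool → 12.2; knitted → 12.2.1; bleached → 12.2.1.3. Scheduled 36%. Harrowgate agreement on 12.1.4.3: 12.2.1.3 not covered; Harrowgate agreement on 12.1.1.4: 12.2.1.3 not covered. → 36%.
Sum: 17% + 3% + 17% + 40% + 36% = 113%.

113%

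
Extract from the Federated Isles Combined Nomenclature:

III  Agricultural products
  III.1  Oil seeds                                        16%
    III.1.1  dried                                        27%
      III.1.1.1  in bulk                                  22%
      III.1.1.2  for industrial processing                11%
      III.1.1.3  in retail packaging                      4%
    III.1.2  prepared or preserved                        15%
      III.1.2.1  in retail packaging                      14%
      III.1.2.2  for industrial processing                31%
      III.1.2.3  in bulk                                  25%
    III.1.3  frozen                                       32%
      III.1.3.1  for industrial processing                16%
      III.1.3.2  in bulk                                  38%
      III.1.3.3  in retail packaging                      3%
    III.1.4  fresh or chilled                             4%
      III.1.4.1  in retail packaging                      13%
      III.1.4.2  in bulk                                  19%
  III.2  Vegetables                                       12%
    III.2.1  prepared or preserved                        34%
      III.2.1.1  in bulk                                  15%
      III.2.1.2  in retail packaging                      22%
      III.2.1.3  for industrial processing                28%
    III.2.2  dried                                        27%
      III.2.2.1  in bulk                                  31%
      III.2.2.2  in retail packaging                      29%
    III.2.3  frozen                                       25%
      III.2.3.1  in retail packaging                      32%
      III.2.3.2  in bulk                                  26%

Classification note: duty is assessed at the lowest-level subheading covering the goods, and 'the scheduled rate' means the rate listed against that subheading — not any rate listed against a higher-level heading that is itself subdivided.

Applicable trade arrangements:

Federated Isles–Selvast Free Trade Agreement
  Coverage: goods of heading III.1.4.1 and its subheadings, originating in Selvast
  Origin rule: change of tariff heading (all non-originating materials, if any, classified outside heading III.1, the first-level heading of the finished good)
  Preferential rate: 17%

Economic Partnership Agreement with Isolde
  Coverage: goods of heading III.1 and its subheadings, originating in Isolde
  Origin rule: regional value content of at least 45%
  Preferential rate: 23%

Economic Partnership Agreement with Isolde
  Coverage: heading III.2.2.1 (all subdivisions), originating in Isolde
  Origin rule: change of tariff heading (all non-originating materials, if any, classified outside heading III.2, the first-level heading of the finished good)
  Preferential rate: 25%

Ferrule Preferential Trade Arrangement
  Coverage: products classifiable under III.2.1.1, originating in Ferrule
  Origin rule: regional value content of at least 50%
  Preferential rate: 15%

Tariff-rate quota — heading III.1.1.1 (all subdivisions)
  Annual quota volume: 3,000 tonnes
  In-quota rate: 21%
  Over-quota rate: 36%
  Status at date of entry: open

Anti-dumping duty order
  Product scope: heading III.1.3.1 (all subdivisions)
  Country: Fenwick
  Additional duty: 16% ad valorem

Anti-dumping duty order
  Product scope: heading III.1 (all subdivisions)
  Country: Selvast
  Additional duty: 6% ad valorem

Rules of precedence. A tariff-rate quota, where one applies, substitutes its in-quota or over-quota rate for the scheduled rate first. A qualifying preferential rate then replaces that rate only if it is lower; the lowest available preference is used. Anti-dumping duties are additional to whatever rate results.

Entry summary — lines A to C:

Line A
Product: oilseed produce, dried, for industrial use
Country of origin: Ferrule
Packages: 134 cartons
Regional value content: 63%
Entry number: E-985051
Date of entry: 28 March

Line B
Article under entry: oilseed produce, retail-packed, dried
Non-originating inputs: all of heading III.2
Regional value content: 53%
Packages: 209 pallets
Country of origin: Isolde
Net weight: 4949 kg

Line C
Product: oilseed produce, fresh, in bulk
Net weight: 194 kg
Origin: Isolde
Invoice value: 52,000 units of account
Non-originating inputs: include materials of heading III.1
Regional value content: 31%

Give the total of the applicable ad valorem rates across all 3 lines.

Line A: oilseed → III.1; dried → III.1.1; for industrial use → III.1.1.2. Scheduled 11%. Ferrule agreement on III.2.1.1: III.1.1.2 not covered. → 11%.
Line B: oilseed → III.1; dried → III.1.1; retail-packed → III.1.1.3. Scheduled 4%. Isolde agreement on III.1: RVC ≥ 45% → 23% available; Isolde agreement on III.2.2.1: III.1.1.3 not covered; preference 23% not lower than 4% → no reduction. → 4%.
Line C: oilseed → III.1; fresh → III.1.4; in bulk → III.1.4.2. Scheduled 19%. Isolde agreement on III.1: RVC < 45%; Isolde agreement on III.2.2.1: III.1.4.2 not covered. → 19%.
Sum: 11% + 4% + 19% = 34%.

34%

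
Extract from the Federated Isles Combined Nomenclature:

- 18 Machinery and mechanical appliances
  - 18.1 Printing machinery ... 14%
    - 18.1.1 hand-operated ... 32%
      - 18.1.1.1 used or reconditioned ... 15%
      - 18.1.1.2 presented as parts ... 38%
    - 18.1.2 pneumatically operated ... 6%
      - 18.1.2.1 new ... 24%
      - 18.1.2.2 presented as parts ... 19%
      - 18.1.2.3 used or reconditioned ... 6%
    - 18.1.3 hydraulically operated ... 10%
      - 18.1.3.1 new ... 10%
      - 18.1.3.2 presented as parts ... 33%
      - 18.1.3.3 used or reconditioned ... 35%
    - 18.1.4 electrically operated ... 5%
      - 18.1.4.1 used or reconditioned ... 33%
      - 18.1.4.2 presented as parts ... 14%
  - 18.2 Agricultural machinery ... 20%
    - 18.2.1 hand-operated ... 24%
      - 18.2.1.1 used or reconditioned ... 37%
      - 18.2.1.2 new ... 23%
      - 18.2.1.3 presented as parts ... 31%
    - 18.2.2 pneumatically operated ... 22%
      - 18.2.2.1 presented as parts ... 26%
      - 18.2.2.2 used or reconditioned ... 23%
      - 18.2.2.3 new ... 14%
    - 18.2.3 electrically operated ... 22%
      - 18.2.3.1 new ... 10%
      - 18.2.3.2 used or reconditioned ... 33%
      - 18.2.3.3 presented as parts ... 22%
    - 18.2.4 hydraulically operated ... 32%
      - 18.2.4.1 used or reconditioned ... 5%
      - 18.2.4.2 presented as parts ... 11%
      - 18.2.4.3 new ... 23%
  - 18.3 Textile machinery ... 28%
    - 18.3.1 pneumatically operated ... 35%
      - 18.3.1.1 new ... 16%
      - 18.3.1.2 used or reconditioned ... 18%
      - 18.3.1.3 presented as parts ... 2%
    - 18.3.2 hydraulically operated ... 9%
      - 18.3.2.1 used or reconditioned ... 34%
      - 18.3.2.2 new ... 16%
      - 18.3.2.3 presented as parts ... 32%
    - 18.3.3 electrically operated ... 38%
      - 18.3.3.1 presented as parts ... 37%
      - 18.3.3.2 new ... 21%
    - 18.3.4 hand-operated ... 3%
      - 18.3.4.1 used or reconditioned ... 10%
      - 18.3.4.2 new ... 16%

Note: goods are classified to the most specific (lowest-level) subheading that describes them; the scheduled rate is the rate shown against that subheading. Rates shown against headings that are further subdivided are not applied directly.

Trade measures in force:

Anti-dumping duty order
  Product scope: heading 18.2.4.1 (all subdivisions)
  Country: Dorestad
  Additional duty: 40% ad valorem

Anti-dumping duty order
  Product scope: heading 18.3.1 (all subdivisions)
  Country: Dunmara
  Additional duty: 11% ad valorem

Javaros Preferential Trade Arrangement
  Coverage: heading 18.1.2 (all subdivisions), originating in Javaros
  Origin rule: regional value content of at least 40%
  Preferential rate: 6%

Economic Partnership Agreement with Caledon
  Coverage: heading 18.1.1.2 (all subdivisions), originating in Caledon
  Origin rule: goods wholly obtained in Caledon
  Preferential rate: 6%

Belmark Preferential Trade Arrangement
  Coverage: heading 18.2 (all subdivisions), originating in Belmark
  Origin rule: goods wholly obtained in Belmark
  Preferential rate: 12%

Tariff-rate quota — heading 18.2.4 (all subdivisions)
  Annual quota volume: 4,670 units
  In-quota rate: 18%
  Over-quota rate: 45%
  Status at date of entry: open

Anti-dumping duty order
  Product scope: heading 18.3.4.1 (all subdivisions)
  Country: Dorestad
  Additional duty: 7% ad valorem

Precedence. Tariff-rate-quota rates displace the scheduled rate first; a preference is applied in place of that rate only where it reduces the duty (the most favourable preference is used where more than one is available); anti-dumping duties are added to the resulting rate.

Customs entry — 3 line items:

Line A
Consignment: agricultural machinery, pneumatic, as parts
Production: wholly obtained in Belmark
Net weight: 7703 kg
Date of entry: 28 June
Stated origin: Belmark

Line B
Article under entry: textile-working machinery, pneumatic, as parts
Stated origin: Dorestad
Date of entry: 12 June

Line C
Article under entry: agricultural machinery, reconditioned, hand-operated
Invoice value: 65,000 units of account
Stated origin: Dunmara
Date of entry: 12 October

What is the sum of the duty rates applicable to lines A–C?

51%

Line A: agricultural → 18.2; pneumatic → 18.2.2; as parts → 18.2.2.1. Scheduled 26%. Belmark agreement on 18.2: wholly obtained → 12% available; preferential 12%. → 12%.
Line B: textile-working → 18.3; pneumatic → 18.3.1; as parts → 18.3.1.3. Scheduled 2%. No special measure applies. → 2%.
Line C: agricultural → 18.2; hand-operated → 18.2.1; reconditioned → 18.2.1.1. Scheduled 37%. No special measure applies. → 37%.
Sum: 12% + 2% + 37% = 51%.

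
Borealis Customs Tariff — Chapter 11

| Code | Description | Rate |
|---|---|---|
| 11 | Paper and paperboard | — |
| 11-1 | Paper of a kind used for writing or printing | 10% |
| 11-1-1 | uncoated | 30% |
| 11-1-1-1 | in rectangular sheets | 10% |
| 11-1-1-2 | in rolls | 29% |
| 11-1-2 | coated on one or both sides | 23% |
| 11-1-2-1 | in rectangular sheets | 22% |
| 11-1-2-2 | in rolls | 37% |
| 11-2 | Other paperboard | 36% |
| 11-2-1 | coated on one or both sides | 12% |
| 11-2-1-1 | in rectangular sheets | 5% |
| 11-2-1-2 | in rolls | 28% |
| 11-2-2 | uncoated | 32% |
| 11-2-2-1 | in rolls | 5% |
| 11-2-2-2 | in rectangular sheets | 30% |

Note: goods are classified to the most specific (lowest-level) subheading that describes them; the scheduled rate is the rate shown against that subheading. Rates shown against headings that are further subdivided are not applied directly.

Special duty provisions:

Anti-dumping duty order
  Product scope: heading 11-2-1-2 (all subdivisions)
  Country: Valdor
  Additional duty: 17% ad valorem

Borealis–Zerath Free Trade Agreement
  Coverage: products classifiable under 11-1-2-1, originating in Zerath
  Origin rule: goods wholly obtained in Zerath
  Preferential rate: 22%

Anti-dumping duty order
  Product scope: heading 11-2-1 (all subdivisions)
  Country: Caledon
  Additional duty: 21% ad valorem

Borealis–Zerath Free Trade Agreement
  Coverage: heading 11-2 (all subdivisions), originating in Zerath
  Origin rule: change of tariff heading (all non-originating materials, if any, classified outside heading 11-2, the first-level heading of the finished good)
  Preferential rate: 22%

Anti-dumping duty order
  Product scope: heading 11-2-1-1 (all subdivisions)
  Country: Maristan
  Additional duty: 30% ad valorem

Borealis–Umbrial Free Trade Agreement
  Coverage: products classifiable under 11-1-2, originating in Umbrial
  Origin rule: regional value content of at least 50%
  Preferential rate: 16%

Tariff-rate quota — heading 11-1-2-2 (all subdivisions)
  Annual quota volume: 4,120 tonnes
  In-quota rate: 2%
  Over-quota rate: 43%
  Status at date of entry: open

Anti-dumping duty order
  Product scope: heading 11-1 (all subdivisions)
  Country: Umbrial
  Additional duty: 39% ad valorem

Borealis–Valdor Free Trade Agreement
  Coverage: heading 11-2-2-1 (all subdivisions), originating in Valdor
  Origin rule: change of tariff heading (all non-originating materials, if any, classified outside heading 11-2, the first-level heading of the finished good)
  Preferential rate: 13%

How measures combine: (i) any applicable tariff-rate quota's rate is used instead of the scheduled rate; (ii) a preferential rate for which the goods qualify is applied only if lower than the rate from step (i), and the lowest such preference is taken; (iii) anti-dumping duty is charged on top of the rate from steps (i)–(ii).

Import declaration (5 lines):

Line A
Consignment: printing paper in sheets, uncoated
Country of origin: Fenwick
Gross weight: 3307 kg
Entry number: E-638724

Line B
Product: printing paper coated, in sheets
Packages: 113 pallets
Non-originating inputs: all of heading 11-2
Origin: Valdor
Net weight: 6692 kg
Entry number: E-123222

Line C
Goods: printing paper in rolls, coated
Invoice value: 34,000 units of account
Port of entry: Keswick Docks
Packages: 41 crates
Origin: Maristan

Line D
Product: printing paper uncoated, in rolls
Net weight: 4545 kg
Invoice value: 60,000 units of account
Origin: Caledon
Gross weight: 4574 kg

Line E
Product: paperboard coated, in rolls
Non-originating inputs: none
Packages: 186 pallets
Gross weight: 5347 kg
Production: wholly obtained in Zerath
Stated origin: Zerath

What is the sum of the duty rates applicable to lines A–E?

Line A: printing paper → 11-1; uncoated → 11-1-1; in sheets → 11-1-1-1. Scheduled 10%. No special measure applies. → 10%.
Line B: printing paper → 11-1; coated → 11-1-2; in sheets → 11-1-2-1. Scheduled 22%. Valdor agreement on 11-2-2-1: 11-1-2-1 not covered. → 22%.
Line C: printing paper → 11-1; coated → 11-1-2; in rolls → 11-1-2-2. Scheduled 37%. quota on 11-1-2-2 open → in-quota 2%. → 2%.
Line D: printing paper → 11-1; uncoated → 11-1-1; in rolls → 11-1-1-2. Scheduled 29%. No special measure applies. → 29%.
Line E: paperboard → 11-2; coated → 11-2-1; in rolls → 11-2-1-2. Scheduled 28%. Zerath agreement on 11-1-2-1: 11-2-1-2 not covered; Zerath agreement on 11-2: CTH met → 22% available; preferential 22%. → 22%.
Sum: 10% + 22% + 2% + 29% + 22% = 85%.

85%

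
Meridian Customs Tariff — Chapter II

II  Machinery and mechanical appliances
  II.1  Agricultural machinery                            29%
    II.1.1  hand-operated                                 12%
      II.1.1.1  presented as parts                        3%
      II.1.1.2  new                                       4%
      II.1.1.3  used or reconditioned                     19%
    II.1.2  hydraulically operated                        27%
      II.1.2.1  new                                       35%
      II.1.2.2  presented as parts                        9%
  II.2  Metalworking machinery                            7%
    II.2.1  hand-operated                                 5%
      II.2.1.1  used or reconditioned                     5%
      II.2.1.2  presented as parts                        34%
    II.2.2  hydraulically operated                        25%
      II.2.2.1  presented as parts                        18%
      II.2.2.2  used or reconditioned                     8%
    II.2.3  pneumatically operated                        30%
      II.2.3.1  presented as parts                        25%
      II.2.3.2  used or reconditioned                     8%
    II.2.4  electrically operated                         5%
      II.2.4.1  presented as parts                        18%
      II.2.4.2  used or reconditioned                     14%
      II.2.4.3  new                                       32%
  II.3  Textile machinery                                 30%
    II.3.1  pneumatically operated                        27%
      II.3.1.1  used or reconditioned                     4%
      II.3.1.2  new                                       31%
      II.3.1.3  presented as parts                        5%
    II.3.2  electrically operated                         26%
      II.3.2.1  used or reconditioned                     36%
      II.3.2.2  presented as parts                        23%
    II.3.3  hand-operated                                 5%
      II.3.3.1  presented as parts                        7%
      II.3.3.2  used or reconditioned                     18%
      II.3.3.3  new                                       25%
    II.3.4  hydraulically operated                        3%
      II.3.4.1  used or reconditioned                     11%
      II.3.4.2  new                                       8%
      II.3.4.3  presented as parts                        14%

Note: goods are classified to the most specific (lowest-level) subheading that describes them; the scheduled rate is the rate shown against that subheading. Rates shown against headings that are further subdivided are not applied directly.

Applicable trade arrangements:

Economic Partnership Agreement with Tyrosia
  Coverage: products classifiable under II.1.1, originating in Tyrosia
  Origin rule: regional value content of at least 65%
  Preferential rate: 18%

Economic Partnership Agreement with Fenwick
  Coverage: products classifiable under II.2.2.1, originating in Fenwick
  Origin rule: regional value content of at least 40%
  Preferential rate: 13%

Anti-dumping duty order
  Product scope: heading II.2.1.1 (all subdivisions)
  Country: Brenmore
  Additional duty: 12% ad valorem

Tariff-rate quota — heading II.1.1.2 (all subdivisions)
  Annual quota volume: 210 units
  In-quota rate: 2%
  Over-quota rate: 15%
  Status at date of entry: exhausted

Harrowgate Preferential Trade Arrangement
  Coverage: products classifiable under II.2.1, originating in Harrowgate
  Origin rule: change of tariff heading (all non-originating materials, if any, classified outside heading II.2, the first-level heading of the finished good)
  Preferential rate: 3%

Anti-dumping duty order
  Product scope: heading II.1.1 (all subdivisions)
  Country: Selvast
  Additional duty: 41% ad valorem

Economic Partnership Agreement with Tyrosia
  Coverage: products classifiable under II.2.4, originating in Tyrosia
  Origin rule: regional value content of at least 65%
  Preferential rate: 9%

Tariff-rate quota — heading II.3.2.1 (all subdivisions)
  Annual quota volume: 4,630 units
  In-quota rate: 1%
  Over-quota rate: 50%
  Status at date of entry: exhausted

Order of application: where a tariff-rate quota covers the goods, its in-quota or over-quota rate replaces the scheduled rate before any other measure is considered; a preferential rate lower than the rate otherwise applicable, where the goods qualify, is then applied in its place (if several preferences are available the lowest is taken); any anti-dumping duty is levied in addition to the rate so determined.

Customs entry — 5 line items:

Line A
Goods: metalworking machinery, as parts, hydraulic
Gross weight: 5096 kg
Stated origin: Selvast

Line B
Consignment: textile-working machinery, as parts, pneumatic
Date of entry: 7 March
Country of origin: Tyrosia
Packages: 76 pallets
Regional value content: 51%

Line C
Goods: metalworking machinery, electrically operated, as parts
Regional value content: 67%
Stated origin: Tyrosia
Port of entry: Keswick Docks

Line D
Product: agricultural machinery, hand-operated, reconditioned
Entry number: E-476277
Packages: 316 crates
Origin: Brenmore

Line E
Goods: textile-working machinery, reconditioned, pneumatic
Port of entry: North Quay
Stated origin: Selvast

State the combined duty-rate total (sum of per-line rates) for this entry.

Line A: metalworking → II.2; hydraulic → II.2.2; as parts → II.2.2.1. Scheduled 18%. No special measure applies. → 18%.
Line B: textile-working → II.3; pneumatic → II.3.1; as parts → II.3.1.3. Scheduled 5%. Tyrosia agreement on II.1.1: II.3.1.3 not covered; Tyrosia agreement on II.2.4: II.3.1.3 not covered. → 5%.
Line C: metalworking → II.2; electrically operated → II.2.4; as parts → II.2.4.1. Scheduled 18%. Tyrosia agreement on II.1.1: II.2.4.1 not covered; Tyrosia agreement on II.2.4: RVC ≥ 65% → 9% available; preferential 9%. → 9%.
Line D: agricultural → II.1; hand-operated → II.1.1; reconditioned → II.1.1.3. Scheduled 19%. No special measure applies. → 19%.
Line E: textile-working → II.3; pneumatic → II.3.1; reconditioned → II.3.1.1. Scheduled 4%. No special measure applies. → 4%.
Sum: 18% + 5% + 9% + 19% + 4% = 55%.

55%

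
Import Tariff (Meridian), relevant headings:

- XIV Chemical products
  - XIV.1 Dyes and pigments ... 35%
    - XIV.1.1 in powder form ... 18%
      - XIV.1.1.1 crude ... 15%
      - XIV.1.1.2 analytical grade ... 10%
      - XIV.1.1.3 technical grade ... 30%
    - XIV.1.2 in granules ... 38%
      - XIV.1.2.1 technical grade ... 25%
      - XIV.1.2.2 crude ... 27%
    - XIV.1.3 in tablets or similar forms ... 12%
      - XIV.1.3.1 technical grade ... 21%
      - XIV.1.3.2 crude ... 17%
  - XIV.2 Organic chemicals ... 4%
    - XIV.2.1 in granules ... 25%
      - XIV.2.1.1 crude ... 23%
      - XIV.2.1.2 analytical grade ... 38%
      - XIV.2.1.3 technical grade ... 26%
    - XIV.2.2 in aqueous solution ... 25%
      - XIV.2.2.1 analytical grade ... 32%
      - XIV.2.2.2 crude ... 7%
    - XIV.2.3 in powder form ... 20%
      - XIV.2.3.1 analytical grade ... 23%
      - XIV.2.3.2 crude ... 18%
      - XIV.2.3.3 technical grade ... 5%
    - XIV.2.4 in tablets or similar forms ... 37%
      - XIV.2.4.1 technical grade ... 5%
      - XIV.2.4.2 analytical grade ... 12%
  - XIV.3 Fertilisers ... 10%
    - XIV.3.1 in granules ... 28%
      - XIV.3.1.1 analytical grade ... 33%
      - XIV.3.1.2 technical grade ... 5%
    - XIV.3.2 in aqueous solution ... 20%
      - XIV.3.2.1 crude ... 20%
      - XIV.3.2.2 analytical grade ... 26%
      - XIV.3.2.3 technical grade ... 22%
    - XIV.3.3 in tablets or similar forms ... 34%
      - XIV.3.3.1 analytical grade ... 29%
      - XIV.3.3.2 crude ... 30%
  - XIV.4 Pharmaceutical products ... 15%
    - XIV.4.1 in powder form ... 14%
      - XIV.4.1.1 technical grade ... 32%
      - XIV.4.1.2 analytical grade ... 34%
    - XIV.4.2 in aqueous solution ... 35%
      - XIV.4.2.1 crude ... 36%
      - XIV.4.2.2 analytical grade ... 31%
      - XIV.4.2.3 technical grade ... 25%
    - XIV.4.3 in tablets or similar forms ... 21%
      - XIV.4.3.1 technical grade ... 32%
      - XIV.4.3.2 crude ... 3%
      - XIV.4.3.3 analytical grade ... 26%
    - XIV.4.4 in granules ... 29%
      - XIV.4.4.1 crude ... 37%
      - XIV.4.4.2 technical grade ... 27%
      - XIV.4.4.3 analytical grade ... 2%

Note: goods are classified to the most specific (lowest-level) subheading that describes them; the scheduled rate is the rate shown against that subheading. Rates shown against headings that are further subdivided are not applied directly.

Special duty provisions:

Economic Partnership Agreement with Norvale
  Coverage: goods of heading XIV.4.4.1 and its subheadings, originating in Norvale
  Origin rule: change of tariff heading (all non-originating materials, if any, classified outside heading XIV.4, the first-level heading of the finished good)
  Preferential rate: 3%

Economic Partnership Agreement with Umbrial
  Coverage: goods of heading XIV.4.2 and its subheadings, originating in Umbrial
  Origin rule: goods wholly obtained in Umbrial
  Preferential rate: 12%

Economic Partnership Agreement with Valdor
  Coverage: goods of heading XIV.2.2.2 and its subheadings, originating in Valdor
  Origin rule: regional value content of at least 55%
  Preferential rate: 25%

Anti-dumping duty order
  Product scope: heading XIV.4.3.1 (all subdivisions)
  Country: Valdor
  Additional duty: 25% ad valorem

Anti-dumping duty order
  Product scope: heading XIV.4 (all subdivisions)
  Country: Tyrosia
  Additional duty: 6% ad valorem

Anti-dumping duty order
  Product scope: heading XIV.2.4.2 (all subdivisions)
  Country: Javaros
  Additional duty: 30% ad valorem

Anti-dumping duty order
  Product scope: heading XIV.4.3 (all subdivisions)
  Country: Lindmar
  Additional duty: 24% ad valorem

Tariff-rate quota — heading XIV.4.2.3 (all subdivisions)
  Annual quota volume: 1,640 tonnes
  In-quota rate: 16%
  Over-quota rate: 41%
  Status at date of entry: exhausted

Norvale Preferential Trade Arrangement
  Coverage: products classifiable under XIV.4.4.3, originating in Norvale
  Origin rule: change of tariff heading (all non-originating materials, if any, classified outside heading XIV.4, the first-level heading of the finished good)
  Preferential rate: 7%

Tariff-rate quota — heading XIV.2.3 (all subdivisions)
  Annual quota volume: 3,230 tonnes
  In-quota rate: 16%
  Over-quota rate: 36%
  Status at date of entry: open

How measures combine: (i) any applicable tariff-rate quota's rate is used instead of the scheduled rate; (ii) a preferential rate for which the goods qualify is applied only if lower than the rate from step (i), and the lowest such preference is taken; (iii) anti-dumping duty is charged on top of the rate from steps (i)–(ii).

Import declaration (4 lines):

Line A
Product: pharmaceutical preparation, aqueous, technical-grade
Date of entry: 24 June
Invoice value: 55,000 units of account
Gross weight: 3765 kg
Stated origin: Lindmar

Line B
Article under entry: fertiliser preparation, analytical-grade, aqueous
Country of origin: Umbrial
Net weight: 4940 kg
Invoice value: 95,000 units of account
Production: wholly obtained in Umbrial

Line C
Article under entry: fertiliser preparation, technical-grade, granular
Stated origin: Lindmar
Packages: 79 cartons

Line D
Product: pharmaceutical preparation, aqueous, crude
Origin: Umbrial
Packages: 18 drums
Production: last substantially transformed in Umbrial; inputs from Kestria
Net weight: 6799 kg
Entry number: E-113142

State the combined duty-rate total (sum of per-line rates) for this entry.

108%

Line A: pharmaceutical → XIV.4; aqueous → XIV.4.2; technical-grade → XIV.4.2.3. Scheduled 25%. quota on XIV.4.2.3 exhausted → over-quota 41%. → 41%.
Line B: fertiliser → XIV.3; aqueous → XIV.3.2; analytical-grade → XIV.3.2.2. Scheduled 26%. Umbrial agreement on XIV.4.2: XIV.3.2.2 not covered. → 26%.
Line C: fertiliser → XIV.3; granular → XIV.3.1; technical-grade → XIV.3.1.2. Scheduled 5%. No special measure applies. → 5%.
Line D: pharmaceutical → XIV.4; aqueous → XIV.4.2; crude → XIV.4.2.1. Scheduled 36%. Umbrial agreement on XIV.4.2: not wholly obtained. → 36%.
Sum: 41% + 26% + 5% + 36% = 108%.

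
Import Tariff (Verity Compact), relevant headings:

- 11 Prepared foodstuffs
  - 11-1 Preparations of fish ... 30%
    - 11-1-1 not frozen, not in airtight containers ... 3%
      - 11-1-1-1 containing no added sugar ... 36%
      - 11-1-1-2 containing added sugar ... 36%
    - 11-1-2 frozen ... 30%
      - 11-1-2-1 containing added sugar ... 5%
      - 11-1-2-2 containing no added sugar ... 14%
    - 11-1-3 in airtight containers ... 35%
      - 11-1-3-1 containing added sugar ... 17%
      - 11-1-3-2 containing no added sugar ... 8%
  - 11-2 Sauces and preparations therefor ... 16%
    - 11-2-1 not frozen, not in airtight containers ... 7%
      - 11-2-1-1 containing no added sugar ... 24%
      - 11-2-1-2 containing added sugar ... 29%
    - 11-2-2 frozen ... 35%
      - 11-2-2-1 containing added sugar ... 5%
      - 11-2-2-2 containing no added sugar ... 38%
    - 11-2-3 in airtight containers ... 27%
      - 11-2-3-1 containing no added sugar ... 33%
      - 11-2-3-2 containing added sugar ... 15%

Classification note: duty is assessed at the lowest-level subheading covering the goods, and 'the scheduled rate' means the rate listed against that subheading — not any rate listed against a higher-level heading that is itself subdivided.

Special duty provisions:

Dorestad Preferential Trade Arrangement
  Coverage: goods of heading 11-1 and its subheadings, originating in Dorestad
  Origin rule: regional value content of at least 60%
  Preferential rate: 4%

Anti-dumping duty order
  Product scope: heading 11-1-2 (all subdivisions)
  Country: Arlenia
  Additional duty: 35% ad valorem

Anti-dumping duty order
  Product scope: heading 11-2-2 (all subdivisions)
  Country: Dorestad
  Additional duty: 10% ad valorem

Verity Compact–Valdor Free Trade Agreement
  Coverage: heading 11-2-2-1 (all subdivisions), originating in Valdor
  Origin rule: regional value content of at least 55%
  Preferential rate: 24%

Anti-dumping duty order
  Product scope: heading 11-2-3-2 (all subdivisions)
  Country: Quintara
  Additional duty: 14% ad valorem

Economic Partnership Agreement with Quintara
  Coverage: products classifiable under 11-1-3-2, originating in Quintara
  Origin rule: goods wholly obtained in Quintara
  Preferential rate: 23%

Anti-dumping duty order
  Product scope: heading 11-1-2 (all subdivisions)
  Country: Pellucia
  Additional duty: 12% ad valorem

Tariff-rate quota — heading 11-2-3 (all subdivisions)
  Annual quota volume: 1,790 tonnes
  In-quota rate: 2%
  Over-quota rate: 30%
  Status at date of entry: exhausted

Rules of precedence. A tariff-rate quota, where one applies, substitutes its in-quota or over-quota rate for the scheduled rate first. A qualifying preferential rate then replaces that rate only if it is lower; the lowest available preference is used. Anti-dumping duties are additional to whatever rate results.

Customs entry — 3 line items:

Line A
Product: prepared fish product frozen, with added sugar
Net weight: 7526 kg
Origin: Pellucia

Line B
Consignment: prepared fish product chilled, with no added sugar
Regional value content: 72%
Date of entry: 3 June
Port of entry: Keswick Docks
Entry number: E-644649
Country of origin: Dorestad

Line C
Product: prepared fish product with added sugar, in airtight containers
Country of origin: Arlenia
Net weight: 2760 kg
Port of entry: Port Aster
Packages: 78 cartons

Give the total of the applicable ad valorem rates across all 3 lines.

Line A: prepared fish product → 11-1; frozen → 11-1-2; with added sugar → 11-1-2-1. Scheduled 5%. anti-dumping (Pellucia, 11-1-2): +12%; total 5% + 12% = 17%. → 17%.
Line B: prepared fish product → 11-1; chilled → 11-1-1; with no added sugar → 11-1-1-1. Scheduled 36%. Dorestad agreement on 11-1: RVC ≥ 60% → 4% available; preferential 4%. → 4%.
Line C: prepared fish product → 11-1; in airtight containers → 11-1-3; with added sugar → 11-1-3-1. Scheduled 17%. No special measure applies. → 17%.
Sum: 17% + 4% + 17% = 38%.

38%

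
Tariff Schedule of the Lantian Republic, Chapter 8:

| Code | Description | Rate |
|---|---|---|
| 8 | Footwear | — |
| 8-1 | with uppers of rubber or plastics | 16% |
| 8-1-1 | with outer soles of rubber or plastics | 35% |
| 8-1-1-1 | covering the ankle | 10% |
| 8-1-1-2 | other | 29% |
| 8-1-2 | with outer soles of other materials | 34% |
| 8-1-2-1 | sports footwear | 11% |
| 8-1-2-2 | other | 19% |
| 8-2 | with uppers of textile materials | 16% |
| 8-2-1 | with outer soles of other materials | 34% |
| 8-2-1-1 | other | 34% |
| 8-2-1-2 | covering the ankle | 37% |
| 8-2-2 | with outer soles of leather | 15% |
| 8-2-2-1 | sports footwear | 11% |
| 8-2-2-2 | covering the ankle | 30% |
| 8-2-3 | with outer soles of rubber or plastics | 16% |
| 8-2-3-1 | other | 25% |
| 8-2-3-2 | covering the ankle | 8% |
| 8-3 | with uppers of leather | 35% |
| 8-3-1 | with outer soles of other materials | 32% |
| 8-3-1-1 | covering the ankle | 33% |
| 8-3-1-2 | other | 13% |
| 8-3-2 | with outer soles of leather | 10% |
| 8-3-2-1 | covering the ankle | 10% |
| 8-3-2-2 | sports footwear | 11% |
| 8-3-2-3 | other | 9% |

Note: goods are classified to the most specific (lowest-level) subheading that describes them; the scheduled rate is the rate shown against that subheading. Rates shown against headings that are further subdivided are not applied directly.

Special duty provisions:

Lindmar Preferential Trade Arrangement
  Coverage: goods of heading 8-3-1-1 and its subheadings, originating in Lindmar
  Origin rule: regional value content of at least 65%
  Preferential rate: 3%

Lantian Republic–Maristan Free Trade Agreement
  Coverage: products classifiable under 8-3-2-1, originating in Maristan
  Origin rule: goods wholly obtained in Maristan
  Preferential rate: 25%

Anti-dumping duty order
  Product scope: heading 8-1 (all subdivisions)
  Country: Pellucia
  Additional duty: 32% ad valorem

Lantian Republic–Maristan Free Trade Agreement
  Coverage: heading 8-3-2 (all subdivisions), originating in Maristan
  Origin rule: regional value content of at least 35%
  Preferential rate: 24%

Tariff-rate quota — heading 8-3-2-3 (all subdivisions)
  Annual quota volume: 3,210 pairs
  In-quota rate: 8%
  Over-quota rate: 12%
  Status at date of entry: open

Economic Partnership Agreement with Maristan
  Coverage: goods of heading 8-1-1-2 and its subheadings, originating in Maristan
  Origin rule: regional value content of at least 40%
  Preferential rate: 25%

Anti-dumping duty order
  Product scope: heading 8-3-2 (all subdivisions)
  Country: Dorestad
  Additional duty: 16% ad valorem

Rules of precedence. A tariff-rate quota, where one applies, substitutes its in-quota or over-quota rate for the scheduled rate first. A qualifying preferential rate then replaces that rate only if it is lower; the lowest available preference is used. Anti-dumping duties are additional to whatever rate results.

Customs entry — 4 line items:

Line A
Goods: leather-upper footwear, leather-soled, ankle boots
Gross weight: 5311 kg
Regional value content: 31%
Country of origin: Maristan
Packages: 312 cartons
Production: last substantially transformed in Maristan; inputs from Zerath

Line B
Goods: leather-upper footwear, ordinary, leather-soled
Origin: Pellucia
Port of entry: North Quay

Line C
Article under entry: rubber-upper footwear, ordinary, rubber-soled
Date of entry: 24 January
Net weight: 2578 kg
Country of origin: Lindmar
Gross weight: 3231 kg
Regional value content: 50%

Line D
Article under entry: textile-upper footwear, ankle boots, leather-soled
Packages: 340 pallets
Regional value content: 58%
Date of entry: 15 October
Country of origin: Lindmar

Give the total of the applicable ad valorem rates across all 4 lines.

77%

Line A: leather-upper → 8-3; leather-soled → 8-3-2; ankle boots → 8-3-2-1. Scheduled 10%. Maristan agreement on 8-3-2-1: not wholly obtained; Maristan agreement on 8-3-2: RVC < 35%; Maristan agreement on 8-1-1-2: 8-3-2-1 not covered. → 10%.
Line B: leather-upper → 8-3; leather-soled → 8-3-2; ordinary → 8-3-2-3. Scheduled 9%. quota on 8-3-2-3 open → in-quota 8%. → 8%.
Line C: rubber-upper → 8-1; rubber-soled → 8-1-1; ordinary → 8-1-1-2. Scheduled 29%. Lindmar agreement on 8-3-1-1: 8-1-1-2 not covered. → 29%.
Line D: textile-upper → 8-2; leather-soled → 8-2-2; ankle boots → 8-2-2-2. Scheduled 30%. Lindmar agreement on 8-3-1-1: 8-2-2-2 not covered. → 30%.
Sum: 10% + 8% + 29% + 30% = 77%.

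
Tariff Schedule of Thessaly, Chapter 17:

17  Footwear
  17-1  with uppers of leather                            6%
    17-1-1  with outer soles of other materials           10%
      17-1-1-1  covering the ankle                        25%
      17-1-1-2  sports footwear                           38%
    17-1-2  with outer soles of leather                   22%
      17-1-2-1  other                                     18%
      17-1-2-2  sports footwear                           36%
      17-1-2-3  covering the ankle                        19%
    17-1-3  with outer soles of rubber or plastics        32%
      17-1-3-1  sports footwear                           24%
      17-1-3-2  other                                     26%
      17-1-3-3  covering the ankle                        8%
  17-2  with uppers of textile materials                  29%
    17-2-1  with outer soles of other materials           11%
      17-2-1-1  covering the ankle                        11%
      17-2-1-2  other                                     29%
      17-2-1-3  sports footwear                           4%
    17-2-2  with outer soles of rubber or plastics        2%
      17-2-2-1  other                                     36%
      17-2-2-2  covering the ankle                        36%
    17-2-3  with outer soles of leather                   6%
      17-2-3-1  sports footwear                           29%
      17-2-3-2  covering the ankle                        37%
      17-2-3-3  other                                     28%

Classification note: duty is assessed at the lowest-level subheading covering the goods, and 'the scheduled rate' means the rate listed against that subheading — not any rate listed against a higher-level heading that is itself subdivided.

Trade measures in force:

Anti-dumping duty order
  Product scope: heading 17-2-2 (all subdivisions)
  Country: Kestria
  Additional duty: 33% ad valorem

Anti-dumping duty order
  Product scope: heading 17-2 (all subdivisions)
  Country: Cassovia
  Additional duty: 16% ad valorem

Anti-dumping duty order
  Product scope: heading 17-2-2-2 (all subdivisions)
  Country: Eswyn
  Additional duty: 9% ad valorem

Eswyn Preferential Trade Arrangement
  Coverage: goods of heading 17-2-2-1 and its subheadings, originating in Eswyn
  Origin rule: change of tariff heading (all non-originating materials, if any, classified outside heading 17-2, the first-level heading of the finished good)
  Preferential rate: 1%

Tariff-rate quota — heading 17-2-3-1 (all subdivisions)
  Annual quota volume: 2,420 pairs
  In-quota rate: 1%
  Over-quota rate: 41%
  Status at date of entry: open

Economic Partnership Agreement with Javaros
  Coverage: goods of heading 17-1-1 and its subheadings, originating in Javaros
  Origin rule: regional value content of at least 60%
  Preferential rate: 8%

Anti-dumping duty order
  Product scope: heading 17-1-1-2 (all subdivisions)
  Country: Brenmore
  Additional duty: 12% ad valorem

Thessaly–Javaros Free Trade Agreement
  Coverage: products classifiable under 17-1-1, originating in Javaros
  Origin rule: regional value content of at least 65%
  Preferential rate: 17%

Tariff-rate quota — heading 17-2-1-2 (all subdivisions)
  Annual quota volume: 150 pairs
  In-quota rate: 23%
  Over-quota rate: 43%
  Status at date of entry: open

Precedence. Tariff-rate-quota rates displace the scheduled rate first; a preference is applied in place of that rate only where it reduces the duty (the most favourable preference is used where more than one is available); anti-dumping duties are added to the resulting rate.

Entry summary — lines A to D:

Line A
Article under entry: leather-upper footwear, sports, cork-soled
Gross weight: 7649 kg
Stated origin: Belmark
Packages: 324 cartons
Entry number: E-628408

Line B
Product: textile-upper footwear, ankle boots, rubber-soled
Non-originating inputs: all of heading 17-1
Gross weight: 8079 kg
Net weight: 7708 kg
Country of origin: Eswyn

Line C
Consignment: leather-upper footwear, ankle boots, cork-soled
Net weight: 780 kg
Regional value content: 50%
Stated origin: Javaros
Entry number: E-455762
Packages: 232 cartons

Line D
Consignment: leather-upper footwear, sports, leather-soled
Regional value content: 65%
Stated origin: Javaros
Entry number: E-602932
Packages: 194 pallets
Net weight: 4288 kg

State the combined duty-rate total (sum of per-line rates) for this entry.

144%

Line A: leather-upper → 17-1; cork-soled → 17-1-1; sports → 17-1-1-2. Scheduled 38%. No special measure applies. → 38%.
Line B: textile-upper → 17-2; rubber-soled → 17-2-2; ankle boots → 17-2-2-2. Scheduled 36%. Eswyn agreement on 17-2-2-1: 17-2-2-2 not covered; anti-dumping (Eswyn, 17-2-2-2): +9%; total 36% + 9% = 45%. → 45%.
Line C: leather-upper → 17-1; cork-soled → 17-1-1; ankle boots → 17-1-1-1. Scheduled 25%. Javaros agreement on 17-1-1: RVC < 60%; Javaros agreement on 17-1-1: RVC < 65%. → 25%.
Line D: leather-upper → 17-1; leather-soled → 17-1-2; sports → 17-1-2-2. Scheduled 36%. Javaros agreement on 17-1-1: 17-1-2-2 not covered; Javaros agreement on 17-1-1: 17-1-2-2 not covered. → 36%.
Sum: 38% + 45% + 25% + 36% = 144%.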